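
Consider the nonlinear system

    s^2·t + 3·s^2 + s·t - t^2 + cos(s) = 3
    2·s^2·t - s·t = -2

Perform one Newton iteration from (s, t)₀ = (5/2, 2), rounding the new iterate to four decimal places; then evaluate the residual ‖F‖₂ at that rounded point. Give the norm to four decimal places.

9.8513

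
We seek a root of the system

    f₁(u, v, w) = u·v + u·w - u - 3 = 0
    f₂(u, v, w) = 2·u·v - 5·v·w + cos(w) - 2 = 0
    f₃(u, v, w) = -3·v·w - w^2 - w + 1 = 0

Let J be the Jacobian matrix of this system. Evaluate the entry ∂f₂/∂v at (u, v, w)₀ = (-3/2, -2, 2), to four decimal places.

-13.0000

∂f₂/∂v = 2·u - 5·w.
At (-3/2, -2, 2) this is -13.0000.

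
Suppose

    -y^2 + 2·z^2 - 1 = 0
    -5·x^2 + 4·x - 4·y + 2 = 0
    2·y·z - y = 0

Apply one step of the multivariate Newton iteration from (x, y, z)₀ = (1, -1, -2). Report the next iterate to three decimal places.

(1.409, -0.364, -1.091)

At (1, -1, -2): F = (6.000, 5.000, 5.000).
Jacobian J = [[0, -2·y, 4·z], [-10·x + 4, -4, 0], [0, 2·z - 1, 2·y]].
At the point, J = [[0.000, 2.000, -8.000], [-6.000, -4.000, 0.000], [0.000, -5.000, -2.000]] (det J = -264.000).
Solving J·Δ = −F gives Δ = (0.409, 0.636, 0.909).
Then the next iterate is (x, y, z)₁ = (1.409, -0.364, -1.091).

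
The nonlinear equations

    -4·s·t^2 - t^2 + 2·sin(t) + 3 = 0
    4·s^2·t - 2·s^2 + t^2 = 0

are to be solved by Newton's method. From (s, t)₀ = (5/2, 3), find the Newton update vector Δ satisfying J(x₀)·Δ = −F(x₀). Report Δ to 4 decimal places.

(-0.8293, -0.9689)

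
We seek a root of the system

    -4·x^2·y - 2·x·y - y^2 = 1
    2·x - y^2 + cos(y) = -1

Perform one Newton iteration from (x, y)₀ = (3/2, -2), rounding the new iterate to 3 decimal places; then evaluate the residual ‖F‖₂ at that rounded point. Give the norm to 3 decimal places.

At (3/2, -2): F = (19.000, -0.41615).
Jacobian J = [[-8·x·y - 2·y, -4·x^2 - 2·x - 2·y], [2, -2·y - sin(y)]].
At the point, J = [[28.000, -8.000], [2.000, 4.90930]] (det J = 153.46033).
Solving J·Δ = −F gives Δ = (-0.586, 0.324).
Then the next iterate is (x, y)₁ = (0.914, -1.676).
Re-evaluating at (0.914, -1.676): F = (4.85525, -0.08599), so ‖F‖₂ = 4.856.

4.856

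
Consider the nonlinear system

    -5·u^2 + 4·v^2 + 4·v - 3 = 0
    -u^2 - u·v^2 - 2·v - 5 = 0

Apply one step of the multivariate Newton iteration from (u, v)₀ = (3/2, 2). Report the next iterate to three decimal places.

(0.473, 0.742)

At (3/2, 2): F = (9.750, -17.250).
Jacobian J = [[-10·u, 8·v + 4], [-2·u - v^2, -2·u·v - 2]].
At the point, J = [[-15.000, 20.000], [-7.000, -8.000]] (det J = 260.000).
Solving J·Δ = −F gives Δ = (-1.027, -1.258).
Then the next iterate is (u, v)₁ = (0.473, 0.742).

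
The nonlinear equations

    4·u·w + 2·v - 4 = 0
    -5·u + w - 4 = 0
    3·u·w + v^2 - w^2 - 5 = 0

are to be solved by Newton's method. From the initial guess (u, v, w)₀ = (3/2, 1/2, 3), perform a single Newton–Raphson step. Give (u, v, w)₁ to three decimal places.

(-0.859, 17.038, -0.295)

At (3/2, 1/2, 3): F = (15.000, -8.500, -0.250).
Jacobian J = [[4·w, 2, 4·u], [-5, 0, 1], [3·w, 2·v, 3·u - 2·w]].
At the point, J = [[12.000, 2.000, 6.000], [-5.000, 0.000, 1.000], [9.000, 1.000, -1.500]] (det J = -39.000).
Solving J·Δ = −F gives Δ = (-2.359, 16.538, -3.295).
Then the next iterate is (u, v, w)₁ = (-0.859, 17.038, -0.295).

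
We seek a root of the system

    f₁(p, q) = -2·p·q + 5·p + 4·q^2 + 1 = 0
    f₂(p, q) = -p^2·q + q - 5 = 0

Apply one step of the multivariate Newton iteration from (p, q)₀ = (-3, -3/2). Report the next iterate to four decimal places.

(-1.6949, -2.0932)

At (-3, -3/2): F = (-14.0000, 7.0000).
Jacobian J = [[-2·q + 5, -2·p + 8·q], [-2·p·q, -p^2 + 1]].
At the point, J = [[8.0000, -6.0000], [-9.0000, -8.0000]] (det J = -118.0000).
Solving J·Δ = −F gives Δ = (1.3051, -0.5932).
Then the next iterate is (p, q)₁ = (-1.6949, -2.0932).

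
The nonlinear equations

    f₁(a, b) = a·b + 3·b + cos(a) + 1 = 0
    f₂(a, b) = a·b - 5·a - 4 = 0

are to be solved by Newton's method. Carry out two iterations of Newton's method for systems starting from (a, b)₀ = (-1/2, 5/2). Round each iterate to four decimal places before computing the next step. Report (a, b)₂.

(-0.5897, -0.9860)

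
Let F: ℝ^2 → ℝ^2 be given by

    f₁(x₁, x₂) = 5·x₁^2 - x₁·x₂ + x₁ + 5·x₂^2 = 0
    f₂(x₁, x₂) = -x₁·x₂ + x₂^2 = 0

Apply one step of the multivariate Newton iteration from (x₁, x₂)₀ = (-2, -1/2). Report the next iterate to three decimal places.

(-1.059, -0.221)

At (-2, -1/2): F = (18.250, -0.750).
Jacobian J = [[10·x₁ - x₂ + 1, -x₁ + 10·x₂], [-x₂, -x₁ + 2·x₂]].
At the point, J = [[-18.500, -3.000], [0.500, 1.000]] (det J = -17.000).
Solving J·Δ = −F gives Δ = (0.941, 0.279).
Then the next iterate is (x₁, x₂)₁ = (-1.059, -0.221).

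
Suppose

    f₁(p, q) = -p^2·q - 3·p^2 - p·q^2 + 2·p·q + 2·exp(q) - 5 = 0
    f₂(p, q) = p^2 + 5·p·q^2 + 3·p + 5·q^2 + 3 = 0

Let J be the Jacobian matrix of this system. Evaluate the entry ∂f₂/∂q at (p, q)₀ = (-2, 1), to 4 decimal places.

-10.0000

∂f₂/∂q = 10·p·q + 10·q.
At (-2, 1) this is -10.0000.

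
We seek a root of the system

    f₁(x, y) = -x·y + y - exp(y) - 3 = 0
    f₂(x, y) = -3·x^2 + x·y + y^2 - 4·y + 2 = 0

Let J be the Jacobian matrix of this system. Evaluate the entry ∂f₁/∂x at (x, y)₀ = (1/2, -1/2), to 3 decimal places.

0.500

∂f₁/∂x = -y.
At (1/2, -1/2) this is 0.500.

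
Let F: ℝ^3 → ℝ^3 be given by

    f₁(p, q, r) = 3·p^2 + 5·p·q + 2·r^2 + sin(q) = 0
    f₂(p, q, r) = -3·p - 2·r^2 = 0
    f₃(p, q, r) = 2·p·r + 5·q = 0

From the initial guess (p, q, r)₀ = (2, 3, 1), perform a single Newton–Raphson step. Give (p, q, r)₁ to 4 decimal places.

At (2, 3, 1): F = (44.141120, -8.0000, 19.0000).
Jacobian J = [[6·p + 5·q, 5·p + cos(q), 4·r], [-3, 0, -4·r], [2·r, 5, 2·p]].
At the point, J = [[27.0000, 9.010008, 4.0000], [-3.0000, 0.0000, -4.0000], [2.0000, 5.0000, 4.0000]] (det J = 516.040030).
Solving J·Δ = −F gives Δ = (-0.6325, -2.3265, -1.5256).
Then the next iterate is (p, q, r)₁ = (1.3675, 0.6735, -0.5256).

(1.3675, 0.6735, -0.5256)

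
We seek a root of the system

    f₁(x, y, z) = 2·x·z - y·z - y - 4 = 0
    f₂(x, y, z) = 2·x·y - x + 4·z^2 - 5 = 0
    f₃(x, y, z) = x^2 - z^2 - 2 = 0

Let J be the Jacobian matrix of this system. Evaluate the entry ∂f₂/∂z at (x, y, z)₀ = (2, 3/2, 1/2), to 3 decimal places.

∂f₂/∂z = 8·z.
At (2, 3/2, 1/2) this is 4.000.

4.000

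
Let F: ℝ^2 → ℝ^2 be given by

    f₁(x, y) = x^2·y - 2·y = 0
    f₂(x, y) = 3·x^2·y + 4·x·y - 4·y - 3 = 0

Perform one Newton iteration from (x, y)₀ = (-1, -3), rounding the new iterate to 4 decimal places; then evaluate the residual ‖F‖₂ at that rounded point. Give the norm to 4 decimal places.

0.7625

At (-1, -3): F = (3.0000, 12.0000).
Jacobian J = [[2·x·y, x^2 - 2], [6·x·y + 4·y, 3·x^2 + 4·x - 4]].
At the point, J = [[6.0000, -1.0000], [6.0000, -5.0000]] (det J = -24.0000).
Solving J·Δ = −F gives Δ = (-0.1250, 2.2500).
Then the next iterate is (x, y)₁ = (-1.1250, -0.7500).
Re-evaluating at (-1.1250, -0.7500): F = (0.550781, 0.527344), so ‖F‖₂ = 0.7625.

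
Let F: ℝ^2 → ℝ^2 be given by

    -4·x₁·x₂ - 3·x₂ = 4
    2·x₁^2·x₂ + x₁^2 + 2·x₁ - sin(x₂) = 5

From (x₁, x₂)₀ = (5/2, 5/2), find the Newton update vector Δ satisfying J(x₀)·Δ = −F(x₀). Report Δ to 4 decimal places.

At (5/2, 5/2): F = (-36.5000, 36.901528).
Jacobian J = [[-4·x₂, -4·x₁ - 3], [4·x₁·x₂ + 2·x₁ + 2, 2·x₁^2 - cos(x₂)]].
At the point, J = [[-10.0000, -13.0000], [32.0000, 13.301144]] (det J = 282.988564).
Solving J·Δ = −F gives Δ = (0.0204, -2.8234).

(0.0204, -2.8234)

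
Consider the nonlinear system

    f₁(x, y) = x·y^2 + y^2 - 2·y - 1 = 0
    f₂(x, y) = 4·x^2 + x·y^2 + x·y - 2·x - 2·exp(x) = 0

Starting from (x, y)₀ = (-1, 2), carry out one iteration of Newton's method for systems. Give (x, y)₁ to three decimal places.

At (-1, 2): F = (-5.000, -0.73576).
Jacobian J = [[y^2, 2·x·y + 2·y - 2], [8·x + y^2 + y - 2·exp(x) - 2, 2·x·y + x]].
At the point, J = [[4.000, -2.000], [-4.73576, -5.000]] (det J = -29.47152).
Solving J·Δ = −F gives Δ = (0.798, -0.903).
Then the next iterate is (x, y)₁ = (-0.202, 1.097).

(-0.202, 1.097)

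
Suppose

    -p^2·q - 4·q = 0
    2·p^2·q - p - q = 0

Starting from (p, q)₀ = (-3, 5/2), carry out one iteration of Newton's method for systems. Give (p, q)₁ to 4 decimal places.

(-2.7365, 0.3041)

At (-3, 5/2): F = (-32.5000, 45.5000).
Jacobian J = [[-2·p·q, -p^2 - 4], [4·p·q - 1, 2·p^2 - 1]].
At the point, J = [[15.0000, -13.0000], [-31.0000, 17.0000]] (det J = -148.0000).
Solving J·Δ = −F gives Δ = (0.2635, -2.1959).
Then the next iterate is (p, q)₁ = (-2.7365, 0.3041).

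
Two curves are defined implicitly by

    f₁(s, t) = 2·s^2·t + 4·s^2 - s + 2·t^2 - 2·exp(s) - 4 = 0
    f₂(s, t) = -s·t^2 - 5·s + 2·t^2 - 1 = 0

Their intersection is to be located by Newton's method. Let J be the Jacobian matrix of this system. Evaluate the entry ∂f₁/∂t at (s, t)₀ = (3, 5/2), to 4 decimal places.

28.0000

∂f₁/∂t = 2·s^2 + 4·t.
At (3, 5/2) this is 28.0000.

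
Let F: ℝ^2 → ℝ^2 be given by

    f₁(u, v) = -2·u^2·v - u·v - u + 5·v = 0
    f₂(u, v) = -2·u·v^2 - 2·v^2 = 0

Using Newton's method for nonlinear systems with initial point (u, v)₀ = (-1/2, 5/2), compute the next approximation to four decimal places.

At (-1/2, 5/2): F = (13.0000, -6.2500).
Jacobian J = [[-4·u·v - v - 1, -2·u^2 - u + 5], [-2·v^2, -4·u·v - 4·v]].
At the point, J = [[1.5000, 5.0000], [-12.5000, -5.0000]] (det J = 55.0000).
Solving J·Δ = −F gives Δ = (0.6136, -2.7841).
Then the next iterate is (u, v)₁ = (0.1136, -0.2841).

(0.1136, -0.2841)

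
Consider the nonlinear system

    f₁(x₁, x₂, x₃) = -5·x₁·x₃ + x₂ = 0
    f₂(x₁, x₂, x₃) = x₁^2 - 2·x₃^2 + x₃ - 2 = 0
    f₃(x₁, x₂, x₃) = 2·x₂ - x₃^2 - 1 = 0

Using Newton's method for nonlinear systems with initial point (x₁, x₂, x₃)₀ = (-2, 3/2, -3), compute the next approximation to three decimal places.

At (-2, 3/2, -3): F = (-28.500, -19.000, -7.000).
Jacobian J = [[-5·x₃, 1, -5·x₁], [2·x₁, 0, -4·x₃ + 1], [0, 2, -2·x₃]].
At the point, J = [[15.000, 1.000, 10.000], [-4.000, 0.000, 13.000], [0.000, 2.000, 6.000]] (det J = -446.000).
Solving J·Δ = −F gives Δ = (0.861, -1.679, 1.726).
Then the next iterate is (x₁, x₂, x₃)₁ = (-1.139, -0.179, -1.274).

(-1.139, -0.179, -1.274)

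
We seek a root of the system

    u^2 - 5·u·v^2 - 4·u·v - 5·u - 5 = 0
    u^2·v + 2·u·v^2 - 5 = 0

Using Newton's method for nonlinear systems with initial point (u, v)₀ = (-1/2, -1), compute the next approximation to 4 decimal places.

(-3.8611, 6.2593)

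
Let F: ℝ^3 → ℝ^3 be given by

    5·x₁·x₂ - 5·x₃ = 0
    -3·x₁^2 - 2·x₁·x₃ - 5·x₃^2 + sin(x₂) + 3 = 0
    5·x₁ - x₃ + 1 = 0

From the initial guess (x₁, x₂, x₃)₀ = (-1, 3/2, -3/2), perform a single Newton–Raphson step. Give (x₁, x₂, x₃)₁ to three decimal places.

At (-1, 3/2, -3/2): F = (0.000, -13.25251, -2.500).
Jacobian J = [[5·x₂, 5·x₁, -5], [-6·x₁ - 2·x₃, cos(x₂), -2·x₁ - 10·x₃], [5, 0, -1]].
At the point, J = [[7.500, -5.000, -5.000], [9.000, 0.07074, 17.000], [5.000, 0.000, -1.000]] (det J = -468.76210).
Solving J·Δ = −F gives Δ = (0.593, 0.425, 0.464).
Then the next iterate is (x₁, x₂, x₃)₁ = (-0.407, 1.925, -1.036).

(-0.407, 1.925, -1.036)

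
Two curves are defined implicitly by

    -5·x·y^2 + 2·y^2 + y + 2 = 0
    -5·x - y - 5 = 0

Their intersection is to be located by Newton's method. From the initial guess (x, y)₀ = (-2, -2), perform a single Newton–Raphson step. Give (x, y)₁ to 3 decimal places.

At (-2, -2): F = (48.000, 7.000).
Jacobian J = [[-5·y^2, -10·x·y + 4·y + 1], [-5, -1]].
At the point, J = [[-20.000, -47.000], [-5.000, -1.000]] (det J = -215.000).
Solving J·Δ = −F gives Δ = (1.307, 0.465).
Then the next iterate is (x, y)₁ = (-0.693, -1.535).

(-0.693, -1.535)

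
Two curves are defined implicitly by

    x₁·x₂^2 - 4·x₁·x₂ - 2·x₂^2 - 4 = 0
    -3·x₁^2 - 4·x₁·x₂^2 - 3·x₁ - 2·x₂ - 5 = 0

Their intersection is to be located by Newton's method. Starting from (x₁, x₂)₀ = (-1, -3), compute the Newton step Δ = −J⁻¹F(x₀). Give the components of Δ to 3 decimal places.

(-1.689, 3.567)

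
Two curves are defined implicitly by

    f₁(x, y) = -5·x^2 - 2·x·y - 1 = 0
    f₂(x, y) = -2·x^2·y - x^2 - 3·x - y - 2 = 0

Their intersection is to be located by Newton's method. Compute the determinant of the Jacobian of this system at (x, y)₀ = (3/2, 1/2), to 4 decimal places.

J = [[-10·x - 2·y, -2·x], [-4·x·y - 2·x - 3, -2·x^2 - 1]].
At the point, J = [[-16.0000, -3.0000], [-9.0000, -5.5000]].
det J = 61.0000.

61.0000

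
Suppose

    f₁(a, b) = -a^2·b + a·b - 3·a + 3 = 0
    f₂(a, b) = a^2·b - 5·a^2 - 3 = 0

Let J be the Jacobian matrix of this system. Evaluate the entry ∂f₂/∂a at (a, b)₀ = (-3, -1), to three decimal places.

∂f₂/∂a = 2·a·b - 10·a.
At (-3, -1) this is 36.000.

36.000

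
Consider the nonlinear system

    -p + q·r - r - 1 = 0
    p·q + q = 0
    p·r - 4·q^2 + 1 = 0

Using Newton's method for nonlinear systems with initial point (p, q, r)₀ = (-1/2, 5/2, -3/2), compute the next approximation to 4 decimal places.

At (-1/2, 5/2, -3/2): F = (-2.7500, 1.2500, -23.2500).
Jacobian J = [[-1, r, q - 1], [q, p + 1, 0], [r, -8·q, p]].
At the point, J = [[-1.0000, -1.5000, 1.5000], [2.5000, 0.5000, 0.0000], [-1.5000, -20.0000, -0.5000]] (det J = -75.5000).
Solving J·Δ = −F gives Δ = (-0.2690, -1.1548, 0.4992).
Then the next iterate is (p, q, r)₁ = (-0.7690, 1.3452, -1.0008).

(-0.7690, 1.3452, -1.0008)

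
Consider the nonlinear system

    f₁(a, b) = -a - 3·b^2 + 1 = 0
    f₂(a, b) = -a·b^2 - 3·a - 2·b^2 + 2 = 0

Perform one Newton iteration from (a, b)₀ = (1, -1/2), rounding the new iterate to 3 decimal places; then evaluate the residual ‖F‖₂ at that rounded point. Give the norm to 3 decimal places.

At (1, -1/2): F = (-0.750, -1.750).
Jacobian J = [[-1, -6·b], [-b^2 - 3, -2·a·b - 4·b]].
At the point, J = [[-1.000, 3.000], [-3.250, 3.000]] (det J = 6.750).
Solving J·Δ = −F gives Δ = (-0.444, 0.102).
Then the next iterate is (a, b)₁ = (0.556, -0.398).
Re-evaluating at (0.556, -0.398): F = (-0.03121, -0.07288), so ‖F‖₂ = 0.079.

0.079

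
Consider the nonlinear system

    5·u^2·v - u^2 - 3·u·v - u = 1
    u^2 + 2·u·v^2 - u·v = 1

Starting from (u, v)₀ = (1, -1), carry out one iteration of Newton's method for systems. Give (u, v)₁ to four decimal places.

(0.5250, -0.8750)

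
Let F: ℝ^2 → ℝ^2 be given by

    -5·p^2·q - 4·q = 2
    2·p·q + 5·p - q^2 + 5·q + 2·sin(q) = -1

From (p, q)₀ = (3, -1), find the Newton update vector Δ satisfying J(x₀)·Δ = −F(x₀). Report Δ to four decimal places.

At (3, -1): F = (47.0000, 2.317058).
Jacobian J = [[-10·p·q, -5·p^2 - 4], [2·q + 5, 2·p - 2·q + 2·cos(q) + 5]].
At the point, J = [[30.0000, -49.0000], [3.0000, 14.080605]] (det J = 569.418138).
Solving J·Δ = −F gives Δ = (-1.3616, 0.1255).

(-1.3616, 0.1255)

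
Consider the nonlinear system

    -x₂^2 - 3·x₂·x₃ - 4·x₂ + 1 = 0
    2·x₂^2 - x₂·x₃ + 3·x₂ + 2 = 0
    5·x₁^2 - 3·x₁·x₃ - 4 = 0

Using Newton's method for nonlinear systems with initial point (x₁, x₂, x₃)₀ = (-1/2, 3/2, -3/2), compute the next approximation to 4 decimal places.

At (-1/2, 3/2, -3/2): F = (-0.5000, 13.2500, -5.0000).
Jacobian J = [[0, -2·x₂ - 3·x₃ - 4, -3·x₂], [0, 4·x₂ - x₃ + 3, -x₂], [10·x₁ - 3·x₃, 0, -3·x₁]].
At the point, J = [[0.0000, -2.5000, -4.5000], [0.0000, 10.5000, -1.5000], [-0.5000, 0.0000, 1.5000]] (det J = -25.5000).
Solving J·Δ = −F gives Δ = (-8.3603, -1.1838, 0.5466).
Then the next iterate is (x₁, x₂, x₃)₁ = (-8.8603, 0.3162, -0.9534).

(-8.8603, 0.3162, -0.9534)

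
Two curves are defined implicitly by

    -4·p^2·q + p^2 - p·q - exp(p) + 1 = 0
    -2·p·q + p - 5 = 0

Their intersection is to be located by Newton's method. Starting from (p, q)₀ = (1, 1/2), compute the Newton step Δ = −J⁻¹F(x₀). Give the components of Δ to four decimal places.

At (1, 1/2): F = (-3.218282, -5.0000).
Jacobian J = [[-8·p·q + 2·p - q - exp(p), -4·p^2 - p], [-2·q + 1, -2·p]].
At the point, J = [[-5.218282, -5.0000], [0.0000, -2.0000]] (det J = 10.436564).
Solving J·Δ = −F gives Δ = (1.7787, -2.5000).

(1.7787, -2.5000)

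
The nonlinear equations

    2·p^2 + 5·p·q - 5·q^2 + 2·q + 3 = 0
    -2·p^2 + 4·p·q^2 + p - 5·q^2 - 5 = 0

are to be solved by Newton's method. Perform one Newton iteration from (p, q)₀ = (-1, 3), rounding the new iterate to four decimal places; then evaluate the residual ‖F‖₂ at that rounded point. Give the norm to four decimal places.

28.9237

At (-1, 3): F = (-49.0000, -89.0000).
Jacobian J = [[4·p + 5·q, 5·p - 10·q + 2], [-4·p + 4·q^2 + 1, 8·p·q - 10·q]].
At the point, J = [[11.0000, -33.0000], [41.0000, -54.0000]] (det J = 759.0000).
Solving J·Δ = −F gives Δ = (0.3834, -1.3570).
Then the next iterate is (p, q)₁ = (-0.6166, 1.6430).
Re-evaluating at (-0.6166, 1.6430): F = (-11.516223, -26.532157), so ‖F‖₂ = 28.9237.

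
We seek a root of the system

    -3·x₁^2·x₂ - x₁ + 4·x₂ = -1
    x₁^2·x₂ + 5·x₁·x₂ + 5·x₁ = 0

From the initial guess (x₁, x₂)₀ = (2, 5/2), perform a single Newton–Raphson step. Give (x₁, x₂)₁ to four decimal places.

(2.3084, -1.3201)

At (2, 5/2): F = (-21.0000, 45.0000).
Jacobian J = [[-6·x₁·x₂ - 1, -3·x₁^2 + 4], [2·x₁·x₂ + 5·x₂ + 5, x₁^2 + 5·x₁]].
At the point, J = [[-31.0000, -8.0000], [27.5000, 14.0000]] (det J = -214.0000).
Solving J·Δ = −F gives Δ = (0.3084, -3.8201).
Then the next iterate is (x₁, x₂)₁ = (2.3084, -1.3201).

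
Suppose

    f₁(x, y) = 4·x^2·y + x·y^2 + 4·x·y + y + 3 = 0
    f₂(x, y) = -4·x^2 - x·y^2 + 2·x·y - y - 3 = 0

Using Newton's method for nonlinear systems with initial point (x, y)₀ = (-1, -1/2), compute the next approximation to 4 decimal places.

(-0.9333, -1.7000)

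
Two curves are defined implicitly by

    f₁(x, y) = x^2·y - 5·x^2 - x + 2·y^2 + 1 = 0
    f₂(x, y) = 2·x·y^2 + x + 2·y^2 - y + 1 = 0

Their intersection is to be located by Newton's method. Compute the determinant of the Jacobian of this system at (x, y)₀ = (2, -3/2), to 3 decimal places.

J = [[2·x·y - 10·x - 1, x^2 + 4·y], [2·y^2 + 1, 4·x·y + 4·y - 1]].
At the point, J = [[-27.000, -2.000], [5.500, -19.000]].
det J = 524.000.

524.000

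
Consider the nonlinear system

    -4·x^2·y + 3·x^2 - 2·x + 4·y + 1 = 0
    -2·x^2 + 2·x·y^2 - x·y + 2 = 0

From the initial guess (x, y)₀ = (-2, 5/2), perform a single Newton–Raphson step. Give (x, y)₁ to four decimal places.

(-2.3095, 0.7460)

At (-2, 5/2): F = (-13.0000, -26.0000).
Jacobian J = [[-8·x·y + 6·x - 2, -4·x^2 + 4], [-4·x + 2·y^2 - y, 4·x·y - x]].
At the point, J = [[26.0000, -12.0000], [18.0000, -18.0000]] (det J = -252.0000).
Solving J·Δ = −F gives Δ = (-0.3095, -1.7540).
Then the next iterate is (x, y)₁ = (-2.3095, 0.7460).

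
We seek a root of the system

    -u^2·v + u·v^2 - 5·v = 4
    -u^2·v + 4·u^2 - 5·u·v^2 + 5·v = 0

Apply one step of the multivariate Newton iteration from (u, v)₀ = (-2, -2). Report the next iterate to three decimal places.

At (-2, -2): F = (6.000, 54.000).
Jacobian J = [[-2·u·v + v^2, -u^2 + 2·u·v - 5], [-2·u·v + 8·u - 5·v^2, -u^2 - 10·u·v + 5]].
At the point, J = [[-4.000, -1.000], [-44.000, -39.000]] (det J = 112.000).
Solving J·Δ = −F gives Δ = (1.607, -0.429).
Then the next iterate is (u, v)₁ = (-0.393, -2.429).

(-0.393, -2.429)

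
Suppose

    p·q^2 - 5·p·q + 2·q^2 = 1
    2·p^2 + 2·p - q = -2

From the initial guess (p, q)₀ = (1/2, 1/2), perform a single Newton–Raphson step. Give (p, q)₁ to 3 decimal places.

At (1/2, 1/2): F = (-1.625, 3.000).
Jacobian J = [[q^2 - 5·q, 2·p·q - 5·p + 4·q], [4·p + 2, -1]].
At the point, J = [[-2.250, 0.000], [4.000, -1.000]] (det J = 2.250).
Solving J·Δ = −F gives Δ = (-0.722, 0.111).
Then the next iterate is (p, q)₁ = (-0.222, 0.611).

(-0.222, 0.611)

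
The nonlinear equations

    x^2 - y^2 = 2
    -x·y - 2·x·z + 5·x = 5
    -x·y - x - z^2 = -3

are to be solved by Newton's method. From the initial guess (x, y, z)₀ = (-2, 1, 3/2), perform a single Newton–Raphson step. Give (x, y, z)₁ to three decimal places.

(-1.848, 1.197, 3.114)

At (-2, 1, 3/2): F = (1.000, -7.000, 4.750).
Jacobian J = [[2·x, -2·y, 0], [-y - 2·z + 5, -x, -2·x], [-y - 1, -x, -2·z]].
At the point, J = [[-4.000, -2.000, 0.000], [1.000, 2.000, 4.000], [-2.000, 2.000, -3.000]] (det J = 66.000).
Solving J·Δ = −F gives Δ = (0.152, 0.197, 1.614).
Then the next iterate is (x, y, z)₁ = (-1.848, 1.197, 3.114).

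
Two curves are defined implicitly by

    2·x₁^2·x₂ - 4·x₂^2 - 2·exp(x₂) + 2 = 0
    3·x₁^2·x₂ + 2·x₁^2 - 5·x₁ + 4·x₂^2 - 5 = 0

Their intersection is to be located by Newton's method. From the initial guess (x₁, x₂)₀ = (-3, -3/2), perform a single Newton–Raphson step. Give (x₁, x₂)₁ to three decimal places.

(-19.182, 9.522)

At (-3, -3/2): F = (-34.44626, -3.500).
Jacobian J = [[4·x₁·x₂, 2·x₁^2 - 8·x₂ - 2·exp(x₂)], [6·x₁·x₂ + 4·x₁ - 5, 3·x₁^2 + 8·x₂]].
At the point, J = [[18.000, 29.55374], [10.000, 15.000]] (det J = -25.53740).
Solving J·Δ = −F gives Δ = (-16.182, 11.022).
Then the next iterate is (x₁, x₂)₁ = (-19.182, 9.522).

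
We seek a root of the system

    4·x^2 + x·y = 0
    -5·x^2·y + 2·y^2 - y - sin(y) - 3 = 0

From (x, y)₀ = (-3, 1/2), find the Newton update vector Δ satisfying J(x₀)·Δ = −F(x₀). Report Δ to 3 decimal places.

(1.479, -0.085)

At (-3, 1/2): F = (34.500, -25.97943).
Jacobian J = [[8·x + y, x], [-10·x·y, -5·x^2 + 4·y - cos(y) - 1]].
At the point, J = [[-23.500, -3.000], [15.000, -44.87758]] (det J = 1099.62319).
Solving J·Δ = −F gives Δ = (1.479, -0.085).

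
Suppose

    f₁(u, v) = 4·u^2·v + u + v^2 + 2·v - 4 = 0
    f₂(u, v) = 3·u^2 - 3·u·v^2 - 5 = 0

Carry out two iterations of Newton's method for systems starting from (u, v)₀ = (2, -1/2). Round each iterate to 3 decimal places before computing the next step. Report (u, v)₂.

(1.235, 0.304)

At (2, -1/2): F = (-10.750, 5.500).
Jacobian J = [[8·u·v + 1, 4·u^2 + 2·v + 2], [6·u - 3·v^2, -6·u·v]].
At the point, J = [[-7.000, 17.000], [11.250, 6.000]] (det J = -233.250).
Solving J·Δ = −F gives Δ = (-0.677, 0.353).
Then the next iterate is (u, v)₁ = (1.323, -0.147).
Round to (1.323, -0.147) and repeat: F = (-3.97858, 0.16522), J = [[-0.55585, 8.70732], [7.87317, 1.16689]].
Δ = (-0.088, 0.451), so (u, v)₂ = (1.235, 0.304).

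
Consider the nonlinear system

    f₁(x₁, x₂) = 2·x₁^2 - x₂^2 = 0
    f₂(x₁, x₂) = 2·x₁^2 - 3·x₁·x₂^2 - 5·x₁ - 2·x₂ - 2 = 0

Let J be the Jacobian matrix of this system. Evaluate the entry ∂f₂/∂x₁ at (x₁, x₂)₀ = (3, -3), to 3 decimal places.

∂f₂/∂x₁ = 4·x₁ - 3·x₂^2 - 5.
At (3, -3) this is -20.000.

-20.000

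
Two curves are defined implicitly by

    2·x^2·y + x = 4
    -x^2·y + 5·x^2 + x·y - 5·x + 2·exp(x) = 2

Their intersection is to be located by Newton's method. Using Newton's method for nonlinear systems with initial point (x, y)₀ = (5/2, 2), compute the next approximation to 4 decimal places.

(1.5469, 1.7212)

At (5/2, 2): F = (23.5000, 33.614988).
Jacobian J = [[4·x·y + 1, 2·x^2], [-2·x·y + 10·x + y + 2·exp(x) - 5, -x^2 + x]].
At the point, J = [[21.0000, 12.5000], [36.364988, -3.7500]] (det J = -533.312349).
Solving J·Δ = −F gives Δ = (-0.9531, -0.2788).
Then the next iterate is (x, y)₁ = (1.5469, 1.7212).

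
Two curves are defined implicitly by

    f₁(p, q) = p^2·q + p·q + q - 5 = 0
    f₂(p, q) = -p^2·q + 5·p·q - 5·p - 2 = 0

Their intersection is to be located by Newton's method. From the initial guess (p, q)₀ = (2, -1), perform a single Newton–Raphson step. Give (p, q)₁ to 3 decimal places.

(-2.500, -2.500)

At (2, -1): F = (-12.000, -18.000).
Jacobian J = [[2·p·q + q, p^2 + p + 1], [-2·p·q + 5·q - 5, -p^2 + 5·p]].
At the point, J = [[-5.000, 7.000], [-6.000, 6.000]] (det J = 12.000).
Solving J·Δ = −F gives Δ = (-4.500, -1.500).
Then the next iterate is (p, q)₁ = (-2.500, -2.500).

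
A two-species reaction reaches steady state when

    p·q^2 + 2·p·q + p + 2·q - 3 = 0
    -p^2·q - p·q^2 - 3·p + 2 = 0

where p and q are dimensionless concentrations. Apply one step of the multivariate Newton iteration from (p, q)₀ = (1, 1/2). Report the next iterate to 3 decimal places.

At (1, 1/2): F = (0.250, -1.750).
Jacobian J = [[q^2 + 2·q + 1, 2·p·q + 2·p + 2], [-2·p·q - q^2 - 3, -p^2 - 2·p·q]].
At the point, J = [[2.250, 5.000], [-4.250, -2.000]] (det J = 16.750).
Solving J·Δ = −F gives Δ = (-0.493, 0.172).
Then the next iterate is (p, q)₁ = (0.507, 0.672).

(0.507, 0.672)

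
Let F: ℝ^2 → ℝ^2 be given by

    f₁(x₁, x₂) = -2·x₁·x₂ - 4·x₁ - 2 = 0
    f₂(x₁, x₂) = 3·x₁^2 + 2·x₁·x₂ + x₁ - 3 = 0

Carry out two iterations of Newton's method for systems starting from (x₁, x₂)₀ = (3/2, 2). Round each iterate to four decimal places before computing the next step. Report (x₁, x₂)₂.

(1.8863, -2.5801)

At (3/2, 2): F = (-14.0000, 11.2500).
Jacobian J = [[-2·x₂ - 4, -2·x₁], [6·x₁ + 2·x₂ + 1, 2·x₁]].
At the point, J = [[-8.0000, -3.0000], [14.0000, 3.0000]] (det J = 18.0000).
Solving J·Δ = −F gives Δ = (0.4583, -5.8889).
Then the next iterate is (x₁, x₂)₁ = (1.9583, -3.8889).
Round to (1.9583, -3.8889) and repeat: F = (5.398066, -4.768149), J = [[3.7778, -3.9166], [4.9720, 3.9166]].
Δ = (-0.0720, 1.3088), so (x₁, x₂)₂ = (1.8863, -2.5801).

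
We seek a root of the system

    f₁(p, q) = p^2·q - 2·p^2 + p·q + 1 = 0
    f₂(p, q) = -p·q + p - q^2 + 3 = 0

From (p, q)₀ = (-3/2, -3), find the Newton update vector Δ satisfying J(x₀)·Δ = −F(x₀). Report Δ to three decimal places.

(0.392, 1.391)

At (-3/2, -3): F = (-5.750, -12.000).
Jacobian J = [[2·p·q - 4·p + q, p^2 + p], [-q + 1, -p - 2·q]].
At the point, J = [[12.000, 0.750], [4.000, 7.500]] (det J = 87.000).
Solving J·Δ = −F gives Δ = (0.392, 1.391).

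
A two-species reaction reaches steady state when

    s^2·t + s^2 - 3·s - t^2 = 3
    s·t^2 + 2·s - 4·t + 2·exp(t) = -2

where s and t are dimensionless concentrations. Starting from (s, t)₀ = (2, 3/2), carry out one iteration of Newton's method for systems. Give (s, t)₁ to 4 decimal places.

(2.3748, 0.1267)

At (2, 3/2): F = (-1.2500, 13.463378).
Jacobian J = [[2·s·t + 2·s - 3, s^2 - 2·t], [t^2 + 2, 2·s·t + 2·exp(t) - 4]].
At the point, J = [[7.0000, 1.0000], [4.2500, 10.963378]] (det J = 72.493647).
Solving J·Δ = −F gives Δ = (0.3748, -1.3733).
Then the next iterate is (s, t)₁ = (2.3748, 0.1267).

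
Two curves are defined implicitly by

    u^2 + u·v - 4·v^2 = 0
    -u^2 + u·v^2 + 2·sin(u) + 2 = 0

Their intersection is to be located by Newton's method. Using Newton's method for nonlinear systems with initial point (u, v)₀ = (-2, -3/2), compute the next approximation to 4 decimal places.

(-1.1834, -0.8509)

At (-2, -3/2): F = (-2.0000, -8.318595).
Jacobian J = [[2·u + v, u - 8·v], [-2·u + v^2 + 2·cos(u), 2·u·v]].
At the point, J = [[-5.5000, 10.0000], [5.417706, 6.0000]] (det J = -87.177063).
Solving J·Δ = −F gives Δ = (0.8166, 0.6491).
Then the next iterate is (u, v)₁ = (-1.1834, -0.8509).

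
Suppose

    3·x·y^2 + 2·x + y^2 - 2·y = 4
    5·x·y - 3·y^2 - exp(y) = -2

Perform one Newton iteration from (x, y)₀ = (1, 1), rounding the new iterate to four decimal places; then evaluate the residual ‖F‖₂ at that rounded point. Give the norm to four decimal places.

0.1925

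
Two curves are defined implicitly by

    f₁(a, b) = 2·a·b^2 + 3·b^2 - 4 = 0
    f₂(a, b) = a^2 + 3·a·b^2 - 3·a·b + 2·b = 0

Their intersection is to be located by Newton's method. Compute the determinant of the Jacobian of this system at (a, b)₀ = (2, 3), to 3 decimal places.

-348.000

J = [[2·b^2, 4·a·b + 6·b], [2·a + 3·b^2 - 3·b, 6·a·b - 3·a + 2]].
At the point, J = [[18.000, 42.000], [22.000, 32.000]].
det J = -348.000.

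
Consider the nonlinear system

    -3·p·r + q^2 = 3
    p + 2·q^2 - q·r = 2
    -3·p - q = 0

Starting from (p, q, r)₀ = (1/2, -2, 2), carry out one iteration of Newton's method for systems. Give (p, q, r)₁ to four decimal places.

At (1/2, -2, 2): F = (-2.0000, 10.5000, 0.5000).
Jacobian J = [[-3·r, 2·q, -3·p], [1, 4·q - r, -q], [-3, -1, 0]].
At the point, J = [[-6.0000, -4.0000, -1.5000], [1.0000, -10.0000, 2.0000], [-3.0000, -1.0000, 0.0000]] (det J = 58.5000).
Solving J·Δ = −F gives Δ = (-0.0043, 0.5128, -2.6838).
Then the next iterate is (p, q, r)₁ = (0.4957, -1.4872, -0.6838).

(0.4957, -1.4872, -0.6838)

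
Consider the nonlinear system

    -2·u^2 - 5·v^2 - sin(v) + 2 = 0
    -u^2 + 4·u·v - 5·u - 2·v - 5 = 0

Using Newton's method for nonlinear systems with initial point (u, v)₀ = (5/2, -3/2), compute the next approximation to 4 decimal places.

(0.1855, -1.6603)

At (5/2, -3/2): F = (-20.752505, -35.7500).
Jacobian J = [[-4·u, -10·v - cos(v)], [-2·u + 4·v - 5, 4·u - 2]].
At the point, J = [[-10.0000, 14.929263], [-16.0000, 8.0000]] (det J = 158.868205).
Solving J·Δ = −F gives Δ = (-2.3145, -0.1603).
Then the next iterate is (u, v)₁ = (0.1855, -1.6603).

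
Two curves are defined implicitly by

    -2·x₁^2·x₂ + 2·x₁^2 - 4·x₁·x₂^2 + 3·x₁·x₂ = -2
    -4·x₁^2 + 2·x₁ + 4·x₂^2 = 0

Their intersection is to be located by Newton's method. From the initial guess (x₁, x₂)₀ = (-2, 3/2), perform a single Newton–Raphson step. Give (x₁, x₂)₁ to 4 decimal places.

At (-2, 3/2): F = (7.0000, -11.0000).
Jacobian J = [[-4·x₁·x₂ + 4·x₁ - 4·x₂^2 + 3·x₂, -2·x₁^2 - 8·x₁·x₂ + 3·x₁], [-8·x₁ + 2, 8·x₂]].
At the point, J = [[-0.5000, 10.0000], [18.0000, 12.0000]] (det J = -186.0000).
Solving J·Δ = −F gives Δ = (1.0430, -0.6478).
Then the next iterate is (x₁, x₂)₁ = (-0.9570, 0.8522).

(-0.9570, 0.8522)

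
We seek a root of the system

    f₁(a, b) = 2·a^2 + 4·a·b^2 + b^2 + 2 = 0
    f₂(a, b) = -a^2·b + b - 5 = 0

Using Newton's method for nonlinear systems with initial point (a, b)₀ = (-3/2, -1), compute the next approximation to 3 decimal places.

At (-3/2, -1): F = (1.500, -3.750).
Jacobian J = [[4·a + 4·b^2, 8·a·b + 2·b], [-2·a·b, -a^2 + 1]].
At the point, J = [[-2.000, 10.000], [-3.000, -1.250]] (det J = 32.500).
Solving J·Δ = −F gives Δ = (-1.096, -0.369).
Then the next iterate is (a, b)₁ = (-2.596, -1.369).

(-2.596, -1.369)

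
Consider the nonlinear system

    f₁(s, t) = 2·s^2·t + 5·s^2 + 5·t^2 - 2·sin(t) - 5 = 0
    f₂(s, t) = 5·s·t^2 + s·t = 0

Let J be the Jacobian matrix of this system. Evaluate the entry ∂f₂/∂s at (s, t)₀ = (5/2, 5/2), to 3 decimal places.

∂f₂/∂s = 5·t^2 + t.
At (5/2, 5/2) this is 33.750.

33.750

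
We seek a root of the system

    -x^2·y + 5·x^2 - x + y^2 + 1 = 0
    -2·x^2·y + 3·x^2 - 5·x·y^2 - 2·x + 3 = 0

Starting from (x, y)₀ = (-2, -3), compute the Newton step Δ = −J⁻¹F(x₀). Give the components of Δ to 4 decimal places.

(1.1754, 0.5212)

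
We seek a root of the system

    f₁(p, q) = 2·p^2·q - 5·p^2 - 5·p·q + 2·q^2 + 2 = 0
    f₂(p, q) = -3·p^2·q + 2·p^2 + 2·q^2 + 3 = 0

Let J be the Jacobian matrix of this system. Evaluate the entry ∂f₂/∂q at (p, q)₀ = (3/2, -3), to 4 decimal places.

∂f₂/∂q = -3·p^2 + 4·q.
At (3/2, -3) this is -18.7500.

-18.7500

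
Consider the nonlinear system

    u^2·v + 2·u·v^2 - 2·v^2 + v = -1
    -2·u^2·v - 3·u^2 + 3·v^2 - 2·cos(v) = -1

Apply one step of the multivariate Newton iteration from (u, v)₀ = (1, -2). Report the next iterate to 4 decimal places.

(1.2645, -1.0289)

At (1, -2): F = (-3.0000, 14.832294).
Jacobian J = [[2·u·v + 2·v^2, u^2 + 4·u·v - 4·v + 1], [-4·u·v - 6·u, -2·u^2 + 6·v + 2·sin(v)]].
At the point, J = [[4.0000, 2.0000], [2.0000, -15.818595]] (det J = -67.274379).
Solving J·Δ = −F gives Δ = (0.2645, 0.9711).
Then the next iterate is (u, v)₁ = (1.2645, -1.0289).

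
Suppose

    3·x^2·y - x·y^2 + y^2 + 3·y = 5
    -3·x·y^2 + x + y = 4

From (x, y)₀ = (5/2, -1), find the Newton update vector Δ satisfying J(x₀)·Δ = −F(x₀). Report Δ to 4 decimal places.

(-0.9903, 0.5012)

At (5/2, -1): F = (-28.2500, -10.0000).
Jacobian J = [[6·x·y - y^2, 3·x^2 - 2·x·y + 2·y + 3], [-3·y^2 + 1, -6·x·y + 1]].
At the point, J = [[-16.0000, 24.7500], [-2.0000, 16.0000]] (det J = -206.5000).
Solving J·Δ = −F gives Δ = (-0.9903, 0.5012).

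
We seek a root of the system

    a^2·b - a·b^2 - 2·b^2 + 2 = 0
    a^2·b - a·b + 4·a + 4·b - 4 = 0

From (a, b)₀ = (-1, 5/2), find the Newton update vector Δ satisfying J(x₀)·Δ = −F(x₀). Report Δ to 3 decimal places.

At (-1, 5/2): F = (-1.750, 7.000).
Jacobian J = [[2·a·b - b^2, a^2 - 2·a·b - 4·b], [2·a·b - b + 4, a^2 - a + 4]].
At the point, J = [[-11.250, -4.000], [-3.500, 6.000]] (det J = -81.500).
Solving J·Δ = −F gives Δ = (0.215, -1.041).

(0.215, -1.041)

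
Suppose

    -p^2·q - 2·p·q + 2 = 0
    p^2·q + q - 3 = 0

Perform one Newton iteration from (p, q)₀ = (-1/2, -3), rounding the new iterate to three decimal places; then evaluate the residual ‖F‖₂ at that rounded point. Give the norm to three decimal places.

At (-1/2, -3): F = (-0.250, -6.750).
Jacobian J = [[-2·p·q - 2·q, -p^2 - 2·p], [2·p·q, p^2 + 1]].
At the point, J = [[3.000, 0.750], [3.000, 1.250]] (det J = 1.500).
Solving J·Δ = −F gives Δ = (-3.167, 13.000).
Then the next iterate is (p, q)₁ = (-3.667, 10.000).
Re-evaluating at (-3.667, 10.000): F = (-59.12889, 141.46889), so ‖F‖₂ = 153.329.

153.329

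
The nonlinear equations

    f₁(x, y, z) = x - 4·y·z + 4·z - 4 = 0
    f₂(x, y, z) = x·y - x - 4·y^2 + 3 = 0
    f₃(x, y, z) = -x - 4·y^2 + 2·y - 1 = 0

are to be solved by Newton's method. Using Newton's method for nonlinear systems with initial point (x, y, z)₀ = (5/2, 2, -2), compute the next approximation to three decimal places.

(0.236, 1.055, -2.832)

At (5/2, 2, -2): F = (6.500, -10.500, -15.500).
Jacobian J = [[1, -4·z, -4·y + 4], [y - 1, x - 8·y, 0], [-1, -8·y + 2, 0]].
At the point, J = [[1.000, 8.000, -4.000], [1.000, -13.500, 0.000], [-1.000, -14.000, 0.000]] (det J = 110.000).
Solving J·Δ = −F gives Δ = (-2.264, -0.945, -0.832).
Then the next iterate is (x, y, z)₁ = (0.236, 1.055, -2.832).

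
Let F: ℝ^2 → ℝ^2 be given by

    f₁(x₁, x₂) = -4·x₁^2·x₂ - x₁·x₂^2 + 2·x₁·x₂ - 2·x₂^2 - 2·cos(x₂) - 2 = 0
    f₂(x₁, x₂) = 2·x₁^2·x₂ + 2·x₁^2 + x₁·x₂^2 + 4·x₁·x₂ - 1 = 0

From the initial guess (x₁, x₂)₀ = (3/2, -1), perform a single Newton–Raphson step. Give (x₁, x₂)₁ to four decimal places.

(1.6239, -0.2171)

At (3/2, -1): F = (-0.580605, -5.5000).
Jacobian J = [[-8·x₁·x₂ - x₂^2 + 2·x₂, -4·x₁^2 - 2·x₁·x₂ + 2·x₁ - 4·x₂ + 2·sin(x₂)], [4·x₁·x₂ + 4·x₁ + x₂^2 + 4·x₂, 2·x₁^2 + 2·x₁·x₂ + 4·x₁]].
At the point, J = [[9.0000, -0.682942], [-3.0000, 7.5000]] (det J = 65.451174).
Solving J·Δ = −F gives Δ = (0.1239, 0.7829).
Then the next iterate is (x₁, x₂)₁ = (1.6239, -0.2171).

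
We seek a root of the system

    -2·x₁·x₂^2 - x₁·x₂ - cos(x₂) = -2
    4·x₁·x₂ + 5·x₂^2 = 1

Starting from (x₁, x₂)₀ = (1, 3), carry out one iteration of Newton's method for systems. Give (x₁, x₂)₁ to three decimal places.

(1.193, 1.285)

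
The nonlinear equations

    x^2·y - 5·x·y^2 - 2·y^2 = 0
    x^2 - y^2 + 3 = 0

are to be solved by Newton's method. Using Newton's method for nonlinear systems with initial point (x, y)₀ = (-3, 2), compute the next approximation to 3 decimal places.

(-1.445, 1.668)

At (-3, 2): F = (70.000, 8.000).
Jacobian J = [[2·x·y - 5·y^2, x^2 - 10·x·y - 4·y], [2·x, -2·y]].
At the point, J = [[-32.000, 61.000], [-6.000, -4.000]] (det J = 494.000).
Solving J·Δ = −F gives Δ = (1.555, -0.332).
Then the next iterate is (x, y)₁ = (-1.445, 1.668).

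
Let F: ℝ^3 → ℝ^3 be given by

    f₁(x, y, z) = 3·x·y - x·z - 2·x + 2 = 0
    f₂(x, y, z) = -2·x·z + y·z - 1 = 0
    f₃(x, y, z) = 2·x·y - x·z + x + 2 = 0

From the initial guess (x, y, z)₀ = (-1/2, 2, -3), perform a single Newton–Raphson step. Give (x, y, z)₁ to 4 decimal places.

(-0.3958, 2.7917, 0.9167)

At (-1/2, 2, -3): F = (-1.5000, -10.0000, -2.0000).
Jacobian J = [[3·y - z - 2, 3·x, -x], [-2·z, z, -2·x + y], [2·y - z + 1, 2·x, -x]].
At the point, J = [[7.0000, -1.5000, 0.5000], [6.0000, -3.0000, 3.0000], [8.0000, -1.0000, 0.5000]] (det J = -12.0000).
Solving J·Δ = −F gives Δ = (0.1042, 0.7917, 3.9167).
Then the next iterate is (x, y, z)₁ = (-0.3958, 2.7917, 0.9167).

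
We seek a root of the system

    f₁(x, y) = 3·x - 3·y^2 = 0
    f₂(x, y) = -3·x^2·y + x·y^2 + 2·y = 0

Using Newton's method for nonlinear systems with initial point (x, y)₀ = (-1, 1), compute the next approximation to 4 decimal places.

(-1.1818, -0.0909)

At (-1, 1): F = (-6.0000, -2.0000).
Jacobian J = [[3, -6·y], [-6·x·y + y^2, -3·x^2 + 2·x·y + 2]].
At the point, J = [[3.0000, -6.0000], [7.0000, -3.0000]] (det J = 33.0000).
Solving J·Δ = −F gives Δ = (-0.1818, -1.0909).
Then the next iterate is (x, y)₁ = (-1.1818, -0.0909).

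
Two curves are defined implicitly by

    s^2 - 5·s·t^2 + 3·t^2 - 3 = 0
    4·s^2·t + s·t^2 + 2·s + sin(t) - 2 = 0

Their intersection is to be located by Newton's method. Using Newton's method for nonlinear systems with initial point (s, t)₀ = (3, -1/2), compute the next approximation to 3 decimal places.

At (3, -1/2): F = (3.000, -13.72943).
Jacobian J = [[2·s - 5·t^2, -10·s·t + 6·t], [8·s·t + t^2 + 2, 4·s^2 + 2·s·t + cos(t)]].
At the point, J = [[4.750, 12.000], [-9.750, 33.87758]] (det J = 277.91852).
Solving J·Δ = −F gives Δ = (-0.959, 0.129).
Then the next iterate is (s, t)₁ = (2.041, -0.371).

(2.041, -0.371)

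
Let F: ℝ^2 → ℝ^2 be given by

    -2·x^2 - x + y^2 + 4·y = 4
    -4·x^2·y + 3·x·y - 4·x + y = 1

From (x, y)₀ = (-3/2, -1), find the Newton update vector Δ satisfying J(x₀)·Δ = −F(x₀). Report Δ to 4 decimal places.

(3.6735, -4.1837)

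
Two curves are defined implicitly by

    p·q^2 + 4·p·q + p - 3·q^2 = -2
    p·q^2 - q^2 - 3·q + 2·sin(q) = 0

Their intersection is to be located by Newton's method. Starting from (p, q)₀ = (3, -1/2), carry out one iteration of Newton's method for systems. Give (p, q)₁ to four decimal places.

(-13.3301, -1.4373)

At (3, -1/2): F = (-1.0000, 1.041149).
Jacobian J = [[q^2 + 4·q + 1, 2·p·q + 4·p - 6·q], [q^2, 2·p·q - 2·q + 2·cos(q) - 3]].
At the point, J = [[-0.7500, 12.0000], [0.2500, -3.244835]] (det J = -0.566374).
Solving J·Δ = −F gives Δ = (-16.3301, -0.9373).
Then the next iterate is (p, q)₁ = (-13.3301, -1.4373).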